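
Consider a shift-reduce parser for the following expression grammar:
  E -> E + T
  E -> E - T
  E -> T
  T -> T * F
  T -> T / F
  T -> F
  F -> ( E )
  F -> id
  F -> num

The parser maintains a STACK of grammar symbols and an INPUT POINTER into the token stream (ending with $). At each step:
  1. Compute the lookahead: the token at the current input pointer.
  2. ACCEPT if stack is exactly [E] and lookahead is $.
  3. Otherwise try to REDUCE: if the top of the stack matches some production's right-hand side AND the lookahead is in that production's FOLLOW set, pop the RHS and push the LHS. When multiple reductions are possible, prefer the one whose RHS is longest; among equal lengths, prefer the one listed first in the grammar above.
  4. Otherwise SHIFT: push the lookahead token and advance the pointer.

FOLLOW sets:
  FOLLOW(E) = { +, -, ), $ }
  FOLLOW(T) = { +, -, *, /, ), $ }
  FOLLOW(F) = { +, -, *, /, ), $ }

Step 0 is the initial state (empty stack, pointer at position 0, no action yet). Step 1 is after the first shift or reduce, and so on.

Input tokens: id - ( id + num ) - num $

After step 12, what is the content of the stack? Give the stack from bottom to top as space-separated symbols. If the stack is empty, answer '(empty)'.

Step 1: shift id. Stack=[id] ptr=1 lookahead=- remaining=[- ( id + num ) - num $]
Step 2: reduce F->id. Stack=[F] ptr=1 lookahead=- remaining=[- ( id + num ) - num $]
Step 3: reduce T->F. Stack=[T] ptr=1 lookahead=- remaining=[- ( id + num ) - num $]
Step 4: reduce E->T. Stack=[E] ptr=1 lookahead=- remaining=[- ( id + num ) - num $]
Step 5: shift -. Stack=[E -] ptr=2 lookahead=( remaining=[( id + num ) - num $]
Step 6: shift (. Stack=[E - (] ptr=3 lookahead=id remaining=[id + num ) - num $]
Step 7: shift id. Stack=[E - ( id] ptr=4 lookahead=+ remaining=[+ num ) - num $]
Step 8: reduce F->id. Stack=[E - ( F] ptr=4 lookahead=+ remaining=[+ num ) - num $]
Step 9: reduce T->F. Stack=[E - ( T] ptr=4 lookahead=+ remaining=[+ num ) - num $]
Step 10: reduce E->T. Stack=[E - ( E] ptr=4 lookahead=+ remaining=[+ num ) - num $]
Step 11: shift +. Stack=[E - ( E +] ptr=5 lookahead=num remaining=[num ) - num $]
Step 12: shift num. Stack=[E - ( E + num] ptr=6 lookahead=) remaining=[) - num $]

Answer: E - ( E + num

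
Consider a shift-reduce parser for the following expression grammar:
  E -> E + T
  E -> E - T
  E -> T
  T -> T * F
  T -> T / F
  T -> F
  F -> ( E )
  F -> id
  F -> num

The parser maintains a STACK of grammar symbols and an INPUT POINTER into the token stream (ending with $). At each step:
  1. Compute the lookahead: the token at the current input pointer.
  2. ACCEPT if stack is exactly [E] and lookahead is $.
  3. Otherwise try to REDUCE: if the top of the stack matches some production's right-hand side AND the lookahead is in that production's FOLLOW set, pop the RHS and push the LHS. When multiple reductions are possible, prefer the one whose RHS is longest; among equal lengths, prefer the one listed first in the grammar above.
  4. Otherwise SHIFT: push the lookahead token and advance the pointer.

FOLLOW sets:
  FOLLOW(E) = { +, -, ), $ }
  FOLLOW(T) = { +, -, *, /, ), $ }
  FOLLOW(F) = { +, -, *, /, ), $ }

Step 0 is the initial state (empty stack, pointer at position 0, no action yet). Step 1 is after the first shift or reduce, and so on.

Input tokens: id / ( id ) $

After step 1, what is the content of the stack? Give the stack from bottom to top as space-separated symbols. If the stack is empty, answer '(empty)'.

Answer: id

Derivation:
Step 1: shift id. Stack=[id] ptr=1 lookahead=/ remaining=[/ ( id ) $]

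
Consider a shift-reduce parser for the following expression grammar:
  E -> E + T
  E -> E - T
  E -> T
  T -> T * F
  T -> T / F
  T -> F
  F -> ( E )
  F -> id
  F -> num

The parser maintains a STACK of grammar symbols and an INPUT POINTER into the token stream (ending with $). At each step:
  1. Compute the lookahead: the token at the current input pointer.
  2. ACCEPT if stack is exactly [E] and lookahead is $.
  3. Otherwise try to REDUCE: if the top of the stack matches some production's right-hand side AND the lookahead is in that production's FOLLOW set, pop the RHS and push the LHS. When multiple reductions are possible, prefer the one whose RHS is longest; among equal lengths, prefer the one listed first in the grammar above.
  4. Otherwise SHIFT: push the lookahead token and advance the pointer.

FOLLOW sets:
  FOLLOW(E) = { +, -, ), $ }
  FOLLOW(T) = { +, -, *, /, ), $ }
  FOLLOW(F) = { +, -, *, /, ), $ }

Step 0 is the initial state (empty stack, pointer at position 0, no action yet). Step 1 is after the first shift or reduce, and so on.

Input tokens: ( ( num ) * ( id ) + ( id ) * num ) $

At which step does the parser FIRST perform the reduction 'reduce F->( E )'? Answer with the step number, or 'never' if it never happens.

Answer: 8

Derivation:
Step 1: shift (. Stack=[(] ptr=1 lookahead=( remaining=[( num ) * ( id ) + ( id ) * num ) $]
Step 2: shift (. Stack=[( (] ptr=2 lookahead=num remaining=[num ) * ( id ) + ( id ) * num ) $]
Step 3: shift num. Stack=[( ( num] ptr=3 lookahead=) remaining=[) * ( id ) + ( id ) * num ) $]
Step 4: reduce F->num. Stack=[( ( F] ptr=3 lookahead=) remaining=[) * ( id ) + ( id ) * num ) $]
Step 5: reduce T->F. Stack=[( ( T] ptr=3 lookahead=) remaining=[) * ( id ) + ( id ) * num ) $]
Step 6: reduce E->T. Stack=[( ( E] ptr=3 lookahead=) remaining=[) * ( id ) + ( id ) * num ) $]
Step 7: shift ). Stack=[( ( E )] ptr=4 lookahead=* remaining=[* ( id ) + ( id ) * num ) $]
Step 8: reduce F->( E ). Stack=[( F] ptr=4 lookahead=* remaining=[* ( id ) + ( id ) * num ) $]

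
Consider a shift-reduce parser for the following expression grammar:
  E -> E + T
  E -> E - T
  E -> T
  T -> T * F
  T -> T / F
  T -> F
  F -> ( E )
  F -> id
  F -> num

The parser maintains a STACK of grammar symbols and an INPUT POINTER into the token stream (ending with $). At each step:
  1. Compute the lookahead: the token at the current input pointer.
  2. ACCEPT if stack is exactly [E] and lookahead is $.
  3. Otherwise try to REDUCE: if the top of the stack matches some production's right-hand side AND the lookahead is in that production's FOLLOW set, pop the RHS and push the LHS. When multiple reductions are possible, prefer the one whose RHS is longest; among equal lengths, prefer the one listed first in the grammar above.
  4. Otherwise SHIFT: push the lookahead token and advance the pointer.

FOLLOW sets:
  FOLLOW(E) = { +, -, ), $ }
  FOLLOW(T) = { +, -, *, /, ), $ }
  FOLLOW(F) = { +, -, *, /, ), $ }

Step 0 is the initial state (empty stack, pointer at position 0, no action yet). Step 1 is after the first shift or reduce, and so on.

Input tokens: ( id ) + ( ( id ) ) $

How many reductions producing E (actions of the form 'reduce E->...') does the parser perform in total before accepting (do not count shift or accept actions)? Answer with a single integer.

Step 1: shift (. Stack=[(] ptr=1 lookahead=id remaining=[id ) + ( ( id ) ) $]
Step 2: shift id. Stack=[( id] ptr=2 lookahead=) remaining=[) + ( ( id ) ) $]
Step 3: reduce F->id. Stack=[( F] ptr=2 lookahead=) remaining=[) + ( ( id ) ) $]
Step 4: reduce T->F. Stack=[( T] ptr=2 lookahead=) remaining=[) + ( ( id ) ) $]
Step 5: reduce E->T. Stack=[( E] ptr=2 lookahead=) remaining=[) + ( ( id ) ) $]
Step 6: shift ). Stack=[( E )] ptr=3 lookahead=+ remaining=[+ ( ( id ) ) $]
Step 7: reduce F->( E ). Stack=[F] ptr=3 lookahead=+ remaining=[+ ( ( id ) ) $]
Step 8: reduce T->F. Stack=[T] ptr=3 lookahead=+ remaining=[+ ( ( id ) ) $]
Step 9: reduce E->T. Stack=[E] ptr=3 lookahead=+ remaining=[+ ( ( id ) ) $]
Step 10: shift +. Stack=[E +] ptr=4 lookahead=( remaining=[( ( id ) ) $]
Step 11: shift (. Stack=[E + (] ptr=5 lookahead=( remaining=[( id ) ) $]
Step 12: shift (. Stack=[E + ( (] ptr=6 lookahead=id remaining=[id ) ) $]
Step 13: shift id. Stack=[E + ( ( id] ptr=7 lookahead=) remaining=[) ) $]
Step 14: reduce F->id. Stack=[E + ( ( F] ptr=7 lookahead=) remaining=[) ) $]
Step 15: reduce T->F. Stack=[E + ( ( T] ptr=7 lookahead=) remaining=[) ) $]
Step 16: reduce E->T. Stack=[E + ( ( E] ptr=7 lookahead=) remaining=[) ) $]
Step 17: shift ). Stack=[E + ( ( E )] ptr=8 lookahead=) remaining=[) $]
Step 18: reduce F->( E ). Stack=[E + ( F] ptr=8 lookahead=) remaining=[) $]
Step 19: reduce T->F. Stack=[E + ( T] ptr=8 lookahead=) remaining=[) $]
Step 20: reduce E->T. Stack=[E + ( E] ptr=8 lookahead=) remaining=[) $]
Step 21: shift ). Stack=[E + ( E )] ptr=9 lookahead=$ remaining=[$]
Step 22: reduce F->( E ). Stack=[E + F] ptr=9 lookahead=$ remaining=[$]
Step 23: reduce T->F. Stack=[E + T] ptr=9 lookahead=$ remaining=[$]
Step 24: reduce E->E + T. Stack=[E] ptr=9 lookahead=$ remaining=[$]
Step 25: accept. Stack=[E] ptr=9 lookahead=$ remaining=[$]

Answer: 5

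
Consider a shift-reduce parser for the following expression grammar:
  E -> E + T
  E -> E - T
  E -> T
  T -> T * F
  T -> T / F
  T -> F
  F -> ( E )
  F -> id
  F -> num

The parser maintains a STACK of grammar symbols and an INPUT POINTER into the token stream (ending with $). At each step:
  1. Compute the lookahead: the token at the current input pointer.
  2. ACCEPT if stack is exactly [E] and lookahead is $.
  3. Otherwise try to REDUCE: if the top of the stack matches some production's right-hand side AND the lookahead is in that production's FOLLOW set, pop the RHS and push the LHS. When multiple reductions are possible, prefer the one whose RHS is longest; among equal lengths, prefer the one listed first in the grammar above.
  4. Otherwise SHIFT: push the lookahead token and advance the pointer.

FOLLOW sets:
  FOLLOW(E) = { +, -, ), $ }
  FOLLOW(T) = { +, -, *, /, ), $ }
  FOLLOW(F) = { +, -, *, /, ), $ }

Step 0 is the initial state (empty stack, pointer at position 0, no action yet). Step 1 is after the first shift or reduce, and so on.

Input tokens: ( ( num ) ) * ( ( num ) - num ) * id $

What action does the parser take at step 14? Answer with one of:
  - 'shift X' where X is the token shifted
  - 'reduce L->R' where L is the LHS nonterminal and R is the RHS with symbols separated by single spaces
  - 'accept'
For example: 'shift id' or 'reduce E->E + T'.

Answer: shift *

Derivation:
Step 1: shift (. Stack=[(] ptr=1 lookahead=( remaining=[( num ) ) * ( ( num ) - num ) * id $]
Step 2: shift (. Stack=[( (] ptr=2 lookahead=num remaining=[num ) ) * ( ( num ) - num ) * id $]
Step 3: shift num. Stack=[( ( num] ptr=3 lookahead=) remaining=[) ) * ( ( num ) - num ) * id $]
Step 4: reduce F->num. Stack=[( ( F] ptr=3 lookahead=) remaining=[) ) * ( ( num ) - num ) * id $]
Step 5: reduce T->F. Stack=[( ( T] ptr=3 lookahead=) remaining=[) ) * ( ( num ) - num ) * id $]
Step 6: reduce E->T. Stack=[( ( E] ptr=3 lookahead=) remaining=[) ) * ( ( num ) - num ) * id $]
Step 7: shift ). Stack=[( ( E )] ptr=4 lookahead=) remaining=[) * ( ( num ) - num ) * id $]
Step 8: reduce F->( E ). Stack=[( F] ptr=4 lookahead=) remaining=[) * ( ( num ) - num ) * id $]
Step 9: reduce T->F. Stack=[( T] ptr=4 lookahead=) remaining=[) * ( ( num ) - num ) * id $]
Step 10: reduce E->T. Stack=[( E] ptr=4 lookahead=) remaining=[) * ( ( num ) - num ) * id $]
Step 11: shift ). Stack=[( E )] ptr=5 lookahead=* remaining=[* ( ( num ) - num ) * id $]
Step 12: reduce F->( E ). Stack=[F] ptr=5 lookahead=* remaining=[* ( ( num ) - num ) * id $]
Step 13: reduce T->F. Stack=[T] ptr=5 lookahead=* remaining=[* ( ( num ) - num ) * id $]
Step 14: shift *. Stack=[T *] ptr=6 lookahead=( remaining=[( ( num ) - num ) * id $]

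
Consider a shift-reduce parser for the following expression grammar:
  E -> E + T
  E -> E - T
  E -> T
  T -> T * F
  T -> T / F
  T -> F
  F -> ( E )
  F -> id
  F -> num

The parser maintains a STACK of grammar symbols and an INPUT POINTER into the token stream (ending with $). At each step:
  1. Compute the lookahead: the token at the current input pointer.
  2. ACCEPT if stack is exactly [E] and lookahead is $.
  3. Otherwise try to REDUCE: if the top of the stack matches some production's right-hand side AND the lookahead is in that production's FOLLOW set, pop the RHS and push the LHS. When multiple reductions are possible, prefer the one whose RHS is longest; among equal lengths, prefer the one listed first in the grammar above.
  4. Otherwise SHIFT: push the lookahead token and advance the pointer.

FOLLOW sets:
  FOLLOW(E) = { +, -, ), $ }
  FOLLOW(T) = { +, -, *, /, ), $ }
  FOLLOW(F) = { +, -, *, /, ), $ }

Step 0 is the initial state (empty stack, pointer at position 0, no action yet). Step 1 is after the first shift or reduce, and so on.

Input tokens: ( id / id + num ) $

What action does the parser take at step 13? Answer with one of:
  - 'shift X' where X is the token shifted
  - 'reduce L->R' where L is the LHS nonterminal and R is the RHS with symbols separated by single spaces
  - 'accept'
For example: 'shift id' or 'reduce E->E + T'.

Step 1: shift (. Stack=[(] ptr=1 lookahead=id remaining=[id / id + num ) $]
Step 2: shift id. Stack=[( id] ptr=2 lookahead=/ remaining=[/ id + num ) $]
Step 3: reduce F->id. Stack=[( F] ptr=2 lookahead=/ remaining=[/ id + num ) $]
Step 4: reduce T->F. Stack=[( T] ptr=2 lookahead=/ remaining=[/ id + num ) $]
Step 5: shift /. Stack=[( T /] ptr=3 lookahead=id remaining=[id + num ) $]
Step 6: shift id. Stack=[( T / id] ptr=4 lookahead=+ remaining=[+ num ) $]
Step 7: reduce F->id. Stack=[( T / F] ptr=4 lookahead=+ remaining=[+ num ) $]
Step 8: reduce T->T / F. Stack=[( T] ptr=4 lookahead=+ remaining=[+ num ) $]
Step 9: reduce E->T. Stack=[( E] ptr=4 lookahead=+ remaining=[+ num ) $]
Step 10: shift +. Stack=[( E +] ptr=5 lookahead=num remaining=[num ) $]
Step 11: shift num. Stack=[( E + num] ptr=6 lookahead=) remaining=[) $]
Step 12: reduce F->num. Stack=[( E + F] ptr=6 lookahead=) remaining=[) $]
Step 13: reduce T->F. Stack=[( E + T] ptr=6 lookahead=) remaining=[) $]

Answer: reduce T->F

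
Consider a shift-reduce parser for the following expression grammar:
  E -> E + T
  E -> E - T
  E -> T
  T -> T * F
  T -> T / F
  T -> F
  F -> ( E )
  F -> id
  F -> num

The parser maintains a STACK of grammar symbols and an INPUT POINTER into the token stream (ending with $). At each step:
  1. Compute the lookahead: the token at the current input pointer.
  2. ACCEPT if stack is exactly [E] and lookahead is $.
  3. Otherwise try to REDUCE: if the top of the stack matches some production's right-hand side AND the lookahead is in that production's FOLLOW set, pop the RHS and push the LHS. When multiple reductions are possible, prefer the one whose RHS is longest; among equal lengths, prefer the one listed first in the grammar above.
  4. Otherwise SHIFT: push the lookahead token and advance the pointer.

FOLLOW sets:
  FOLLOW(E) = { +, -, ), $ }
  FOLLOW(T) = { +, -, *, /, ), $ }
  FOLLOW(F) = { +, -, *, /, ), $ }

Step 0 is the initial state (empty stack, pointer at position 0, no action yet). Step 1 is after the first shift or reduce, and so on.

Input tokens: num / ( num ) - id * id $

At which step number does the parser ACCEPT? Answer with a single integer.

Step 1: shift num. Stack=[num] ptr=1 lookahead=/ remaining=[/ ( num ) - id * id $]
Step 2: reduce F->num. Stack=[F] ptr=1 lookahead=/ remaining=[/ ( num ) - id * id $]
Step 3: reduce T->F. Stack=[T] ptr=1 lookahead=/ remaining=[/ ( num ) - id * id $]
Step 4: shift /. Stack=[T /] ptr=2 lookahead=( remaining=[( num ) - id * id $]
Step 5: shift (. Stack=[T / (] ptr=3 lookahead=num remaining=[num ) - id * id $]
Step 6: shift num. Stack=[T / ( num] ptr=4 lookahead=) remaining=[) - id * id $]
Step 7: reduce F->num. Stack=[T / ( F] ptr=4 lookahead=) remaining=[) - id * id $]
Step 8: reduce T->F. Stack=[T / ( T] ptr=4 lookahead=) remaining=[) - id * id $]
Step 9: reduce E->T. Stack=[T / ( E] ptr=4 lookahead=) remaining=[) - id * id $]
Step 10: shift ). Stack=[T / ( E )] ptr=5 lookahead=- remaining=[- id * id $]
Step 11: reduce F->( E ). Stack=[T / F] ptr=5 lookahead=- remaining=[- id * id $]
Step 12: reduce T->T / F. Stack=[T] ptr=5 lookahead=- remaining=[- id * id $]
Step 13: reduce E->T. Stack=[E] ptr=5 lookahead=- remaining=[- id * id $]
Step 14: shift -. Stack=[E -] ptr=6 lookahead=id remaining=[id * id $]
Step 15: shift id. Stack=[E - id] ptr=7 lookahead=* remaining=[* id $]
Step 16: reduce F->id. Stack=[E - F] ptr=7 lookahead=* remaining=[* id $]
Step 17: reduce T->F. Stack=[E - T] ptr=7 lookahead=* remaining=[* id $]
Step 18: shift *. Stack=[E - T *] ptr=8 lookahead=id remaining=[id $]
Step 19: shift id. Stack=[E - T * id] ptr=9 lookahead=$ remaining=[$]
Step 20: reduce F->id. Stack=[E - T * F] ptr=9 lookahead=$ remaining=[$]
Step 21: reduce T->T * F. Stack=[E - T] ptr=9 lookahead=$ remaining=[$]
Step 22: reduce E->E - T. Stack=[E] ptr=9 lookahead=$ remaining=[$]
Step 23: accept. Stack=[E] ptr=9 lookahead=$ remaining=[$]

Answer: 23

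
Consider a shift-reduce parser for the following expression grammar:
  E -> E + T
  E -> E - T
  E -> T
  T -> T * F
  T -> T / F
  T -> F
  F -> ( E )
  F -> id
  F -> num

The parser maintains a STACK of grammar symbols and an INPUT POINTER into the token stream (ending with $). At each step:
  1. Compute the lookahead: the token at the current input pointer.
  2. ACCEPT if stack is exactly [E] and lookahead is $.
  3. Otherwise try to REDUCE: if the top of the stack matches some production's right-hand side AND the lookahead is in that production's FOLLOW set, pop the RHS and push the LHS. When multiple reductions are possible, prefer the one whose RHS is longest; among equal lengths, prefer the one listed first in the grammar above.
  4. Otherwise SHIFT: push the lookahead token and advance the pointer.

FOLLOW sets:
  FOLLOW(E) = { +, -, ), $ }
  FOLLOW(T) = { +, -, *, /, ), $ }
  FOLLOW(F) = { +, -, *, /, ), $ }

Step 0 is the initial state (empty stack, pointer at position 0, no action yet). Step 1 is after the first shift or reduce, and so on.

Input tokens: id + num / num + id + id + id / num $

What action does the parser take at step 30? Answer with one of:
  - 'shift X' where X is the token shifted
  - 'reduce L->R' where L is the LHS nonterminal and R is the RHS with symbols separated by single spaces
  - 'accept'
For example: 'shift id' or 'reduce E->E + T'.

Step 1: shift id. Stack=[id] ptr=1 lookahead=+ remaining=[+ num / num + id + id + id / num $]
Step 2: reduce F->id. Stack=[F] ptr=1 lookahead=+ remaining=[+ num / num + id + id + id / num $]
Step 3: reduce T->F. Stack=[T] ptr=1 lookahead=+ remaining=[+ num / num + id + id + id / num $]
Step 4: reduce E->T. Stack=[E] ptr=1 lookahead=+ remaining=[+ num / num + id + id + id / num $]
Step 5: shift +. Stack=[E +] ptr=2 lookahead=num remaining=[num / num + id + id + id / num $]
Step 6: shift num. Stack=[E + num] ptr=3 lookahead=/ remaining=[/ num + id + id + id / num $]
Step 7: reduce F->num. Stack=[E + F] ptr=3 lookahead=/ remaining=[/ num + id + id + id / num $]
Step 8: reduce T->F. Stack=[E + T] ptr=3 lookahead=/ remaining=[/ num + id + id + id / num $]
Step 9: shift /. Stack=[E + T /] ptr=4 lookahead=num remaining=[num + id + id + id / num $]
Step 10: shift num. Stack=[E + T / num] ptr=5 lookahead=+ remaining=[+ id + id + id / num $]
Step 11: reduce F->num. Stack=[E + T / F] ptr=5 lookahead=+ remaining=[+ id + id + id / num $]
Step 12: reduce T->T / F. Stack=[E + T] ptr=5 lookahead=+ remaining=[+ id + id + id / num $]
Step 13: reduce E->E + T. Stack=[E] ptr=5 lookahead=+ remaining=[+ id + id + id / num $]
Step 14: shift +. Stack=[E +] ptr=6 lookahead=id remaining=[id + id + id / num $]
Step 15: shift id. Stack=[E + id] ptr=7 lookahead=+ remaining=[+ id + id / num $]
Step 16: reduce F->id. Stack=[E + F] ptr=7 lookahead=+ remaining=[+ id + id / num $]
Step 17: reduce T->F. Stack=[E + T] ptr=7 lookahead=+ remaining=[+ id + id / num $]
Step 18: reduce E->E + T. Stack=[E] ptr=7 lookahead=+ remaining=[+ id + id / num $]
Step 19: shift +. Stack=[E +] ptr=8 lookahead=id remaining=[id + id / num $]
Step 20: shift id. Stack=[E + id] ptr=9 lookahead=+ remaining=[+ id / num $]
Step 21: reduce F->id. Stack=[E + F] ptr=9 lookahead=+ remaining=[+ id / num $]
Step 22: reduce T->F. Stack=[E + T] ptr=9 lookahead=+ remaining=[+ id / num $]
Step 23: reduce E->E + T. Stack=[E] ptr=9 lookahead=+ remaining=[+ id / num $]
Step 24: shift +. Stack=[E +] ptr=10 lookahead=id remaining=[id / num $]
Step 25: shift id. Stack=[E + id] ptr=11 lookahead=/ remaining=[/ num $]
Step 26: reduce F->id. Stack=[E + F] ptr=11 lookahead=/ remaining=[/ num $]
Step 27: reduce T->F. Stack=[E + T] ptr=11 lookahead=/ remaining=[/ num $]
Step 28: shift /. Stack=[E + T /] ptr=12 lookahead=num remaining=[num $]
Step 29: shift num. Stack=[E + T / num] ptr=13 lookahead=$ remaining=[$]
Step 30: reduce F->num. Stack=[E + T / F] ptr=13 lookahead=$ remaining=[$]

Answer: reduce F->num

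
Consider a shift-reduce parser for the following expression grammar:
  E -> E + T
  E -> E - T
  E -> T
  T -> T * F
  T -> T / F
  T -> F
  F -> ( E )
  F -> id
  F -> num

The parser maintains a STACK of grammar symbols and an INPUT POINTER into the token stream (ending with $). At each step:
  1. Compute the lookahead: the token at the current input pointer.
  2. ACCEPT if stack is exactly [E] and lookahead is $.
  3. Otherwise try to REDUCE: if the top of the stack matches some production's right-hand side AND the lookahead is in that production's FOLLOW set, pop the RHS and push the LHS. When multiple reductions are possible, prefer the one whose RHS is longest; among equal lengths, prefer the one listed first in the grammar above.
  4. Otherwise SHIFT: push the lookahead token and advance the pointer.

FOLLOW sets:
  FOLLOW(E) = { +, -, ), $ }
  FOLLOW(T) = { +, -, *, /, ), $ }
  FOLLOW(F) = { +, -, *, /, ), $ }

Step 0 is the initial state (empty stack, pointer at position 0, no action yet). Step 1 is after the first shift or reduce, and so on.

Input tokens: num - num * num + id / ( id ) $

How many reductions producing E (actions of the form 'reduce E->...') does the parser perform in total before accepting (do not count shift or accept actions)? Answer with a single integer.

Step 1: shift num. Stack=[num] ptr=1 lookahead=- remaining=[- num * num + id / ( id ) $]
Step 2: reduce F->num. Stack=[F] ptr=1 lookahead=- remaining=[- num * num + id / ( id ) $]
Step 3: reduce T->F. Stack=[T] ptr=1 lookahead=- remaining=[- num * num + id / ( id ) $]
Step 4: reduce E->T. Stack=[E] ptr=1 lookahead=- remaining=[- num * num + id / ( id ) $]
Step 5: shift -. Stack=[E -] ptr=2 lookahead=num remaining=[num * num + id / ( id ) $]
Step 6: shift num. Stack=[E - num] ptr=3 lookahead=* remaining=[* num + id / ( id ) $]
Step 7: reduce F->num. Stack=[E - F] ptr=3 lookahead=* remaining=[* num + id / ( id ) $]
Step 8: reduce T->F. Stack=[E - T] ptr=3 lookahead=* remaining=[* num + id / ( id ) $]
Step 9: shift *. Stack=[E - T *] ptr=4 lookahead=num remaining=[num + id / ( id ) $]
Step 10: shift num. Stack=[E - T * num] ptr=5 lookahead=+ remaining=[+ id / ( id ) $]
Step 11: reduce F->num. Stack=[E - T * F] ptr=5 lookahead=+ remaining=[+ id / ( id ) $]
Step 12: reduce T->T * F. Stack=[E - T] ptr=5 lookahead=+ remaining=[+ id / ( id ) $]
Step 13: reduce E->E - T. Stack=[E] ptr=5 lookahead=+ remaining=[+ id / ( id ) $]
Step 14: shift +. Stack=[E +] ptr=6 lookahead=id remaining=[id / ( id ) $]
Step 15: shift id. Stack=[E + id] ptr=7 lookahead=/ remaining=[/ ( id ) $]
Step 16: reduce F->id. Stack=[E + F] ptr=7 lookahead=/ remaining=[/ ( id ) $]
Step 17: reduce T->F. Stack=[E + T] ptr=7 lookahead=/ remaining=[/ ( id ) $]
Step 18: shift /. Stack=[E + T /] ptr=8 lookahead=( remaining=[( id ) $]
Step 19: shift (. Stack=[E + T / (] ptr=9 lookahead=id remaining=[id ) $]
Step 20: shift id. Stack=[E + T / ( id] ptr=10 lookahead=) remaining=[) $]
Step 21: reduce F->id. Stack=[E + T / ( F] ptr=10 lookahead=) remaining=[) $]
Step 22: reduce T->F. Stack=[E + T / ( T] ptr=10 lookahead=) remaining=[) $]
Step 23: reduce E->T. Stack=[E + T / ( E] ptr=10 lookahead=) remaining=[) $]
Step 24: shift ). Stack=[E + T / ( E )] ptr=11 lookahead=$ remaining=[$]
Step 25: reduce F->( E ). Stack=[E + T / F] ptr=11 lookahead=$ remaining=[$]
Step 26: reduce T->T / F. Stack=[E + T] ptr=11 lookahead=$ remaining=[$]
Step 27: reduce E->E + T. Stack=[E] ptr=11 lookahead=$ remaining=[$]
Step 28: accept. Stack=[E] ptr=11 lookahead=$ remaining=[$]

Answer: 4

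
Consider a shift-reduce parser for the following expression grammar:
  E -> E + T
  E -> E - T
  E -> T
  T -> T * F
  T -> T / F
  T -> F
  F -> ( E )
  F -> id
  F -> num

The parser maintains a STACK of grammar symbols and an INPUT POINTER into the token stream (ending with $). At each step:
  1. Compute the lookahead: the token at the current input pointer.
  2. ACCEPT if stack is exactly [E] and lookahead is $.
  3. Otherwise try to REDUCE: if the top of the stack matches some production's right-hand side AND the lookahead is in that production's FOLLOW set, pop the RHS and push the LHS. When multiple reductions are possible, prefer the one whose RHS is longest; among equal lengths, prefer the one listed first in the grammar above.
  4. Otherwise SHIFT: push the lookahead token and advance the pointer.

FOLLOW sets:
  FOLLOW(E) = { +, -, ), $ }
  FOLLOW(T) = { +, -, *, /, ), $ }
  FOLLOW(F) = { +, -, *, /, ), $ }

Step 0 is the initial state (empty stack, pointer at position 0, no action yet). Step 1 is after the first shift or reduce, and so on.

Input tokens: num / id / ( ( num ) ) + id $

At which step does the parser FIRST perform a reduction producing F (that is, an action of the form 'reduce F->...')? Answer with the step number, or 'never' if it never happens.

Answer: 2

Derivation:
Step 1: shift num. Stack=[num] ptr=1 lookahead=/ remaining=[/ id / ( ( num ) ) + id $]
Step 2: reduce F->num. Stack=[F] ptr=1 lookahead=/ remaining=[/ id / ( ( num ) ) + id $]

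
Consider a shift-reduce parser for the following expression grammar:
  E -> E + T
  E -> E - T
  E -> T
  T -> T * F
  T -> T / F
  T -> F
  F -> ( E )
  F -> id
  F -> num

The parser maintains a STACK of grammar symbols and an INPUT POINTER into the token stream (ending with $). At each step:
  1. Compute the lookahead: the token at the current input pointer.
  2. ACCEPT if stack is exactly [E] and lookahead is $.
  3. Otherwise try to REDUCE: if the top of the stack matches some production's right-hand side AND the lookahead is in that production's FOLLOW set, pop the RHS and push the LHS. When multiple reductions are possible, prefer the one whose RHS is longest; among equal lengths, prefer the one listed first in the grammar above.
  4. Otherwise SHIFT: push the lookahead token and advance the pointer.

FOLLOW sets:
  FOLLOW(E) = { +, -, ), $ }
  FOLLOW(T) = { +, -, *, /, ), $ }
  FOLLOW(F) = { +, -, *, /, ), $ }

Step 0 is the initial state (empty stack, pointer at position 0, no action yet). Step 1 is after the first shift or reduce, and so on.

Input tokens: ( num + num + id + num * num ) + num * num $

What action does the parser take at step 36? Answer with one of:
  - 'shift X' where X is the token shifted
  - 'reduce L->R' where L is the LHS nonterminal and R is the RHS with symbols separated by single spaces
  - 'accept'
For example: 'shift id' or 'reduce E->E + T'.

Answer: reduce T->T * F

Derivation:
Step 1: shift (. Stack=[(] ptr=1 lookahead=num remaining=[num + num + id + num * num ) + num * num $]
Step 2: shift num. Stack=[( num] ptr=2 lookahead=+ remaining=[+ num + id + num * num ) + num * num $]
Step 3: reduce F->num. Stack=[( F] ptr=2 lookahead=+ remaining=[+ num + id + num * num ) + num * num $]
Step 4: reduce T->F. Stack=[( T] ptr=2 lookahead=+ remaining=[+ num + id + num * num ) + num * num $]
Step 5: reduce E->T. Stack=[( E] ptr=2 lookahead=+ remaining=[+ num + id + num * num ) + num * num $]
Step 6: shift +. Stack=[( E +] ptr=3 lookahead=num remaining=[num + id + num * num ) + num * num $]
Step 7: shift num. Stack=[( E + num] ptr=4 lookahead=+ remaining=[+ id + num * num ) + num * num $]
Step 8: reduce F->num. Stack=[( E + F] ptr=4 lookahead=+ remaining=[+ id + num * num ) + num * num $]
Step 9: reduce T->F. Stack=[( E + T] ptr=4 lookahead=+ remaining=[+ id + num * num ) + num * num $]
Step 10: reduce E->E + T. Stack=[( E] ptr=4 lookahead=+ remaining=[+ id + num * num ) + num * num $]
Step 11: shift +. Stack=[( E +] ptr=5 lookahead=id remaining=[id + num * num ) + num * num $]
Step 12: shift id. Stack=[( E + id] ptr=6 lookahead=+ remaining=[+ num * num ) + num * num $]
Step 13: reduce F->id. Stack=[( E + F] ptr=6 lookahead=+ remaining=[+ num * num ) + num * num $]
Step 14: reduce T->F. Stack=[( E + T] ptr=6 lookahead=+ remaining=[+ num * num ) + num * num $]
Step 15: reduce E->E + T. Stack=[( E] ptr=6 lookahead=+ remaining=[+ num * num ) + num * num $]
Step 16: shift +. Stack=[( E +] ptr=7 lookahead=num remaining=[num * num ) + num * num $]
Step 17: shift num. Stack=[( E + num] ptr=8 lookahead=* remaining=[* num ) + num * num $]
Step 18: reduce F->num. Stack=[( E + F] ptr=8 lookahead=* remaining=[* num ) + num * num $]
Step 19: reduce T->F. Stack=[( E + T] ptr=8 lookahead=* remaining=[* num ) + num * num $]
Step 20: shift *. Stack=[( E + T *] ptr=9 lookahead=num remaining=[num ) + num * num $]
Step 21: shift num. Stack=[( E + T * num] ptr=10 lookahead=) remaining=[) + num * num $]
Step 22: reduce F->num. Stack=[( E + T * F] ptr=10 lookahead=) remaining=[) + num * num $]
Step 23: reduce T->T * F. Stack=[( E + T] ptr=10 lookahead=) remaining=[) + num * num $]
Step 24: reduce E->E + T. Stack=[( E] ptr=10 lookahead=) remaining=[) + num * num $]
Step 25: shift ). Stack=[( E )] ptr=11 lookahead=+ remaining=[+ num * num $]
Step 26: reduce F->( E ). Stack=[F] ptr=11 lookahead=+ remaining=[+ num * num $]
Step 27: reduce T->F. Stack=[T] ptr=11 lookahead=+ remaining=[+ num * num $]
Step 28: reduce E->T. Stack=[E] ptr=11 lookahead=+ remaining=[+ num * num $]
Step 29: shift +. Stack=[E +] ptr=12 lookahead=num remaining=[num * num $]
Step 30: shift num. Stack=[E + num] ptr=13 lookahead=* remaining=[* num $]
Step 31: reduce F->num. Stack=[E + F] ptr=13 lookahead=* remaining=[* num $]
Step 32: reduce T->F. Stack=[E + T] ptr=13 lookahead=* remaining=[* num $]
Step 33: shift *. Stack=[E + T *] ptr=14 lookahead=num remaining=[num $]
Step 34: shift num. Stack=[E + T * num] ptr=15 lookahead=$ remaining=[$]
Step 35: reduce F->num. Stack=[E + T * F] ptr=15 lookahead=$ remaining=[$]
Step 36: reduce T->T * F. Stack=[E + T] ptr=15 lookahead=$ remaining=[$]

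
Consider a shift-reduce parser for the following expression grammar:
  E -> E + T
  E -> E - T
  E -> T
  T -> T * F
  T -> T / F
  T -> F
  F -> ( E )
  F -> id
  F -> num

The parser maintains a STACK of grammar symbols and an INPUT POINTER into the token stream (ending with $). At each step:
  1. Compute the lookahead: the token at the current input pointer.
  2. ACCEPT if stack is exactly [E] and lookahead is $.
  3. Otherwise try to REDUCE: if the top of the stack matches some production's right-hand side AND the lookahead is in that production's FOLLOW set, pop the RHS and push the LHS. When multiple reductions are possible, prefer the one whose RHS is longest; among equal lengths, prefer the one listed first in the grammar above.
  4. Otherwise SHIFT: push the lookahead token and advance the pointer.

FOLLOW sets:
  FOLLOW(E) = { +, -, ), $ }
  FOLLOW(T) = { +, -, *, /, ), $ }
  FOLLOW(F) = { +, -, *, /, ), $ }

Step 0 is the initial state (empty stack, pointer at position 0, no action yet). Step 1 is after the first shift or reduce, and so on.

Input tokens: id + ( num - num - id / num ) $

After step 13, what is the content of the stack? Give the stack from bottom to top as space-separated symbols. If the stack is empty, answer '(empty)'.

Step 1: shift id. Stack=[id] ptr=1 lookahead=+ remaining=[+ ( num - num - id / num ) $]
Step 2: reduce F->id. Stack=[F] ptr=1 lookahead=+ remaining=[+ ( num - num - id / num ) $]
Step 3: reduce T->F. Stack=[T] ptr=1 lookahead=+ remaining=[+ ( num - num - id / num ) $]
Step 4: reduce E->T. Stack=[E] ptr=1 lookahead=+ remaining=[+ ( num - num - id / num ) $]
Step 5: shift +. Stack=[E +] ptr=2 lookahead=( remaining=[( num - num - id / num ) $]
Step 6: shift (. Stack=[E + (] ptr=3 lookahead=num remaining=[num - num - id / num ) $]
Step 7: shift num. Stack=[E + ( num] ptr=4 lookahead=- remaining=[- num - id / num ) $]
Step 8: reduce F->num. Stack=[E + ( F] ptr=4 lookahead=- remaining=[- num - id / num ) $]
Step 9: reduce T->F. Stack=[E + ( T] ptr=4 lookahead=- remaining=[- num - id / num ) $]
Step 10: reduce E->T. Stack=[E + ( E] ptr=4 lookahead=- remaining=[- num - id / num ) $]
Step 11: shift -. Stack=[E + ( E -] ptr=5 lookahead=num remaining=[num - id / num ) $]
Step 12: shift num. Stack=[E + ( E - num] ptr=6 lookahead=- remaining=[- id / num ) $]
Step 13: reduce F->num. Stack=[E + ( E - F] ptr=6 lookahead=- remaining=[- id / num ) $]

Answer: E + ( E - F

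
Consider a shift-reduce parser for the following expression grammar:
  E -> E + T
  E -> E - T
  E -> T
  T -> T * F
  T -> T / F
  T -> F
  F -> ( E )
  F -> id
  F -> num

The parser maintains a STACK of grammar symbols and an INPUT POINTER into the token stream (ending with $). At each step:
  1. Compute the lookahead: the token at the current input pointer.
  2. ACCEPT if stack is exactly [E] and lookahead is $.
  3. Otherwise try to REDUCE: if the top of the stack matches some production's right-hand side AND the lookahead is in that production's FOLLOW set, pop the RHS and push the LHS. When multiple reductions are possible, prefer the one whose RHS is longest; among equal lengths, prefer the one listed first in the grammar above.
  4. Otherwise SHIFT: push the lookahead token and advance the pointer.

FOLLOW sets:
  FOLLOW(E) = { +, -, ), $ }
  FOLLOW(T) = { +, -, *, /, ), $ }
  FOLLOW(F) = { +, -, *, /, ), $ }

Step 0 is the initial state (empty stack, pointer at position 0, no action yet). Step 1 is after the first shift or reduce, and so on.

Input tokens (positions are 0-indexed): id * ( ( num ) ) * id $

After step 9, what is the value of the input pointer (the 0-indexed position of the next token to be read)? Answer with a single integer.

Answer: 5

Derivation:
Step 1: shift id. Stack=[id] ptr=1 lookahead=* remaining=[* ( ( num ) ) * id $]
Step 2: reduce F->id. Stack=[F] ptr=1 lookahead=* remaining=[* ( ( num ) ) * id $]
Step 3: reduce T->F. Stack=[T] ptr=1 lookahead=* remaining=[* ( ( num ) ) * id $]
Step 4: shift *. Stack=[T *] ptr=2 lookahead=( remaining=[( ( num ) ) * id $]
Step 5: shift (. Stack=[T * (] ptr=3 lookahead=( remaining=[( num ) ) * id $]
Step 6: shift (. Stack=[T * ( (] ptr=4 lookahead=num remaining=[num ) ) * id $]
Step 7: shift num. Stack=[T * ( ( num] ptr=5 lookahead=) remaining=[) ) * id $]
Step 8: reduce F->num. Stack=[T * ( ( F] ptr=5 lookahead=) remaining=[) ) * id $]
Step 9: reduce T->F. Stack=[T * ( ( T] ptr=5 lookahead=) remaining=[) ) * id $]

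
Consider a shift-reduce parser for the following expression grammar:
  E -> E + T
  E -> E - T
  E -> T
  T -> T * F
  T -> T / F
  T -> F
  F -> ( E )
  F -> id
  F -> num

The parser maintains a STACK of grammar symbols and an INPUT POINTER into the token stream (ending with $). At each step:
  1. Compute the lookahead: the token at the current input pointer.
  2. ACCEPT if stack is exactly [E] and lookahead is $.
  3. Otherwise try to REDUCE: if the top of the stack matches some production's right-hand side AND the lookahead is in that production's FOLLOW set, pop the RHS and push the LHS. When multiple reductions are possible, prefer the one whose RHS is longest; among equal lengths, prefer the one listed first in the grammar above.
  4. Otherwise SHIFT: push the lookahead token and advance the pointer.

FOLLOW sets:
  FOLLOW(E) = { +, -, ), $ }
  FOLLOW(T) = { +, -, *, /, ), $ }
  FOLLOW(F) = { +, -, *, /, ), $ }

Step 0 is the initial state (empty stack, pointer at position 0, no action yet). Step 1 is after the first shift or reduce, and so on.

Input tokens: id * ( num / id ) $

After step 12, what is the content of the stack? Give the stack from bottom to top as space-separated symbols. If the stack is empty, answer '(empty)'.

Answer: T * ( T

Derivation:
Step 1: shift id. Stack=[id] ptr=1 lookahead=* remaining=[* ( num / id ) $]
Step 2: reduce F->id. Stack=[F] ptr=1 lookahead=* remaining=[* ( num / id ) $]
Step 3: reduce T->F. Stack=[T] ptr=1 lookahead=* remaining=[* ( num / id ) $]
Step 4: shift *. Stack=[T *] ptr=2 lookahead=( remaining=[( num / id ) $]
Step 5: shift (. Stack=[T * (] ptr=3 lookahead=num remaining=[num / id ) $]
Step 6: shift num. Stack=[T * ( num] ptr=4 lookahead=/ remaining=[/ id ) $]
Step 7: reduce F->num. Stack=[T * ( F] ptr=4 lookahead=/ remaining=[/ id ) $]
Step 8: reduce T->F. Stack=[T * ( T] ptr=4 lookahead=/ remaining=[/ id ) $]
Step 9: shift /. Stack=[T * ( T /] ptr=5 lookahead=id remaining=[id ) $]
Step 10: shift id. Stack=[T * ( T / id] ptr=6 lookahead=) remaining=[) $]
Step 11: reduce F->id. Stack=[T * ( T / F] ptr=6 lookahead=) remaining=[) $]
Step 12: reduce T->T / F. Stack=[T * ( T] ptr=6 lookahead=) remaining=[) $]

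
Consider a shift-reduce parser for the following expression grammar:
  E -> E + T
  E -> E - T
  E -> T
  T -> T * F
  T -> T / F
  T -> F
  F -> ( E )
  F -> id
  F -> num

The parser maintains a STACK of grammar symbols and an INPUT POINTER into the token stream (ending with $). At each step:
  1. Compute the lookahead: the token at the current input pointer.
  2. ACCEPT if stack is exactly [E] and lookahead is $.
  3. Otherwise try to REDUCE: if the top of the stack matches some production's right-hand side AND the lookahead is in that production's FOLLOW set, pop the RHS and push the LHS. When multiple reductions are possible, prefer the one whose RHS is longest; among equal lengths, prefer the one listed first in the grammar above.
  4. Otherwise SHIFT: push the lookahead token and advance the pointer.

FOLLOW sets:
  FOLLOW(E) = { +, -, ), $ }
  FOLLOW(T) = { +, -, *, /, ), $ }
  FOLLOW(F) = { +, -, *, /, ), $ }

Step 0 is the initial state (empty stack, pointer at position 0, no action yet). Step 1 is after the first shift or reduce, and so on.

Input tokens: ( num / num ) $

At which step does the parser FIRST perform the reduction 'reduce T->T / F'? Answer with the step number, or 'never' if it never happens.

Answer: 8

Derivation:
Step 1: shift (. Stack=[(] ptr=1 lookahead=num remaining=[num / num ) $]
Step 2: shift num. Stack=[( num] ptr=2 lookahead=/ remaining=[/ num ) $]
Step 3: reduce F->num. Stack=[( F] ptr=2 lookahead=/ remaining=[/ num ) $]
Step 4: reduce T->F. Stack=[( T] ptr=2 lookahead=/ remaining=[/ num ) $]
Step 5: shift /. Stack=[( T /] ptr=3 lookahead=num remaining=[num ) $]
Step 6: shift num. Stack=[( T / num] ptr=4 lookahead=) remaining=[) $]
Step 7: reduce F->num. Stack=[( T / F] ptr=4 lookahead=) remaining=[) $]
Step 8: reduce T->T / F. Stack=[( T] ptr=4 lookahead=) remaining=[) $]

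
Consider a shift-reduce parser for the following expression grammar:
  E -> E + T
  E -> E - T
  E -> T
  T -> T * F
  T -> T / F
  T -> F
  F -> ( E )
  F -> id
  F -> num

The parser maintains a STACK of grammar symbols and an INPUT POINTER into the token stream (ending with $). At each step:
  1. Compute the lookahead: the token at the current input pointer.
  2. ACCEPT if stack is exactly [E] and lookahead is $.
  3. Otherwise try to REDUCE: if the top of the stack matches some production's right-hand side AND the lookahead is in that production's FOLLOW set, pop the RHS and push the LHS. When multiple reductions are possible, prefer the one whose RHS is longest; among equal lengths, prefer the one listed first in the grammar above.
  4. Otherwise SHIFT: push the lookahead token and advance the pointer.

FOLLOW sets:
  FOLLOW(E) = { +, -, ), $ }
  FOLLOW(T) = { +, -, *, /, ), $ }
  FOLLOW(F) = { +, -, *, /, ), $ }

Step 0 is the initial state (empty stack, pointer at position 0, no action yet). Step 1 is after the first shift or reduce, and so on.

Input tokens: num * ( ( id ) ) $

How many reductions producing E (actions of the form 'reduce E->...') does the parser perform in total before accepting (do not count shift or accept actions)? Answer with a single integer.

Answer: 3

Derivation:
Step 1: shift num. Stack=[num] ptr=1 lookahead=* remaining=[* ( ( id ) ) $]
Step 2: reduce F->num. Stack=[F] ptr=1 lookahead=* remaining=[* ( ( id ) ) $]
Step 3: reduce T->F. Stack=[T] ptr=1 lookahead=* remaining=[* ( ( id ) ) $]
Step 4: shift *. Stack=[T *] ptr=2 lookahead=( remaining=[( ( id ) ) $]
Step 5: shift (. Stack=[T * (] ptr=3 lookahead=( remaining=[( id ) ) $]
Step 6: shift (. Stack=[T * ( (] ptr=4 lookahead=id remaining=[id ) ) $]
Step 7: shift id. Stack=[T * ( ( id] ptr=5 lookahead=) remaining=[) ) $]
Step 8: reduce F->id. Stack=[T * ( ( F] ptr=5 lookahead=) remaining=[) ) $]
Step 9: reduce T->F. Stack=[T * ( ( T] ptr=5 lookahead=) remaining=[) ) $]
Step 10: reduce E->T. Stack=[T * ( ( E] ptr=5 lookahead=) remaining=[) ) $]
Step 11: shift ). Stack=[T * ( ( E )] ptr=6 lookahead=) remaining=[) $]
Step 12: reduce F->( E ). Stack=[T * ( F] ptr=6 lookahead=) remaining=[) $]
Step 13: reduce T->F. Stack=[T * ( T] ptr=6 lookahead=) remaining=[) $]
Step 14: reduce E->T. Stack=[T * ( E] ptr=6 lookahead=) remaining=[) $]
Step 15: shift ). Stack=[T * ( E )] ptr=7 lookahead=$ remaining=[$]
Step 16: reduce F->( E ). Stack=[T * F] ptr=7 lookahead=$ remaining=[$]
Step 17: reduce T->T * F. Stack=[T] ptr=7 lookahead=$ remaining=[$]
Step 18: reduce E->T. Stack=[E] ptr=7 lookahead=$ remaining=[$]
Step 19: accept. Stack=[E] ptr=7 lookahead=$ remaining=[$]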